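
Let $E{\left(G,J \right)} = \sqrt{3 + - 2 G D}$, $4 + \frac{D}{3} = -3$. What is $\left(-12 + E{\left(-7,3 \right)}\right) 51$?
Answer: $-612 + 51 i \sqrt{291} \approx -612.0 + 870.0 i$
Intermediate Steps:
$D = -21$ ($D = -12 + 3 \left(-3\right) = -12 - 9 = -21$)
$E{\left(G,J \right)} = \sqrt{3 + 42 G}$ ($E{\left(G,J \right)} = \sqrt{3 + - 2 G \left(-21\right)} = \sqrt{3 + 42 G}$)
$\left(-12 + E{\left(-7,3 \right)}\right) 51 = \left(-12 + \sqrt{3 + 42 \left(-7\right)}\right) 51 = \left(-12 + \sqrt{3 - 294}\right) 51 = \left(-12 + \sqrt{-291}\right) 51 = \left(-12 + i \sqrt{291}\right) 51 = -612 + 51 i \sqrt{291}$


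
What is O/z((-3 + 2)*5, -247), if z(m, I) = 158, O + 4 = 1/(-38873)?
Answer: -155493/6141934 ≈ -0.025317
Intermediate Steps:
O = -155493/38873 (O = -4 + 1/(-38873) = -4 - 1/38873 = -155493/38873 ≈ -4.0000)
O/z((-3 + 2)*5, -247) = -155493/38873/158 = -155493/38873*1/158 = -155493/6141934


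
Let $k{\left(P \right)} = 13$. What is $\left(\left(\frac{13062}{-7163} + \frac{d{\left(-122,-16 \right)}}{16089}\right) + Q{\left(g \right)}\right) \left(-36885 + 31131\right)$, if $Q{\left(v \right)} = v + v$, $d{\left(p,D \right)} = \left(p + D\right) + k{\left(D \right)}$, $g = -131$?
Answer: $\frac{58317504890386}{38415169} \approx 1.5181 \cdot 10^{6}$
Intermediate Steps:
$d{\left(p,D \right)} = 13 + D + p$ ($d{\left(p,D \right)} = \left(p + D\right) + 13 = \left(D + p\right) + 13 = 13 + D + p$)
$Q{\left(v \right)} = 2 v$
$\left(\left(\frac{13062}{-7163} + \frac{d{\left(-122,-16 \right)}}{16089}\right) + Q{\left(g \right)}\right) \left(-36885 + 31131\right) = \left(\left(\frac{13062}{-7163} + \frac{13 - 16 - 122}{16089}\right) + 2 \left(-131\right)\right) \left(-36885 + 31131\right) = \left(\left(13062 \left(- \frac{1}{7163}\right) - \frac{125}{16089}\right) - 262\right) \left(-5754\right) = \left(\left(- \frac{13062}{7163} - \frac{125}{16089}\right) - 262\right) \left(-5754\right) = \left(- \frac{211049893}{115245507} - 262\right) \left(-5754\right) = \left(- \frac{30405372727}{115245507}\right) \left(-5754\right) = \frac{58317504890386}{38415169}$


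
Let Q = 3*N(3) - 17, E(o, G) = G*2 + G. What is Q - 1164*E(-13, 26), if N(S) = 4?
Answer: -90797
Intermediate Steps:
E(o, G) = 3*G (E(o, G) = 2*G + G = 3*G)
Q = -5 (Q = 3*4 - 17 = 12 - 17 = -5)
Q - 1164*E(-13, 26) = -5 - 3492*26 = -5 - 1164*78 = -5 - 90792 = -90797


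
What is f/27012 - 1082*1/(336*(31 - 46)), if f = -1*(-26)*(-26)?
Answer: 1075831/5672520 ≈ 0.18966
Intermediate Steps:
f = -676 (f = 26*(-26) = -676)
f/27012 - 1082*1/(336*(31 - 46)) = -676/27012 - 1082*1/(336*(31 - 46)) = -676*1/27012 - 1082/((-840*6)) = -169/6753 - 1082/((-15*336)) = -169/6753 - 1082/(-5040) = -169/6753 - 1082*(-1/5040) = -169/6753 + 541/2520 = 1075831/5672520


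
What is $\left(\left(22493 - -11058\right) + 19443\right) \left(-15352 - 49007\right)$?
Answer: $-3410640846$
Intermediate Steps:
$\left(\left(22493 - -11058\right) + 19443\right) \left(-15352 - 49007\right) = \left(\left(22493 + 11058\right) + 19443\right) \left(-64359\right) = \left(33551 + 19443\right) \left(-64359\right) = 52994 \left(-64359\right) = -3410640846$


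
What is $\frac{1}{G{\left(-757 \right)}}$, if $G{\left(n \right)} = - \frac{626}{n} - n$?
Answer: $\frac{757}{573675} \approx 0.0013196$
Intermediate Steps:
$G{\left(n \right)} = - n - \frac{626}{n}$
$\frac{1}{G{\left(-757 \right)}} = \frac{1}{\left(-1\right) \left(-757\right) - \frac{626}{-757}} = \frac{1}{757 - - \frac{626}{757}} = \frac{1}{757 + \frac{626}{757}} = \frac{1}{\frac{573675}{757}} = \frac{757}{573675}$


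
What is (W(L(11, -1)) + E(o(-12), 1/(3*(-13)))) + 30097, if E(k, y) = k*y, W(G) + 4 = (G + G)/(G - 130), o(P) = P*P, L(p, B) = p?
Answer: 46547873/1547 ≈ 30089.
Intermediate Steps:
o(P) = P**2
W(G) = -4 + 2*G/(-130 + G) (W(G) = -4 + (G + G)/(G - 130) = -4 + (2*G)/(-130 + G) = -4 + 2*G/(-130 + G))
(W(L(11, -1)) + E(o(-12), 1/(3*(-13)))) + 30097 = (2*(260 - 1*11)/(-130 + 11) + (-12)**2/((3*(-13)))) + 30097 = (2*(260 - 11)/(-119) + 144/(-39)) + 30097 = (2*(-1/119)*249 + 144*(-1/39)) + 30097 = (-498/119 - 48/13) + 30097 = -12186/1547 + 30097 = 46547873/1547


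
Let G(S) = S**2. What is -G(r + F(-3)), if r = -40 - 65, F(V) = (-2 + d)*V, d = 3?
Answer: -11664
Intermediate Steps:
F(V) = V (F(V) = (-2 + 3)*V = 1*V = V)
r = -105
-G(r + F(-3)) = -(-105 - 3)**2 = -1*(-108)**2 = -1*11664 = -11664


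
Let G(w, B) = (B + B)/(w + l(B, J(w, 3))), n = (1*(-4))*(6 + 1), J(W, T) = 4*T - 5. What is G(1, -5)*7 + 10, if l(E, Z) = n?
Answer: 340/27 ≈ 12.593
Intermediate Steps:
J(W, T) = -5 + 4*T
n = -28 (n = -4*7 = -28)
l(E, Z) = -28
G(w, B) = 2*B/(-28 + w) (G(w, B) = (B + B)/(w - 28) = (2*B)/(-28 + w) = 2*B/(-28 + w))
G(1, -5)*7 + 10 = (2*(-5)/(-28 + 1))*7 + 10 = (2*(-5)/(-27))*7 + 10 = (2*(-5)*(-1/27))*7 + 10 = (10/27)*7 + 10 = 70/27 + 10 = 340/27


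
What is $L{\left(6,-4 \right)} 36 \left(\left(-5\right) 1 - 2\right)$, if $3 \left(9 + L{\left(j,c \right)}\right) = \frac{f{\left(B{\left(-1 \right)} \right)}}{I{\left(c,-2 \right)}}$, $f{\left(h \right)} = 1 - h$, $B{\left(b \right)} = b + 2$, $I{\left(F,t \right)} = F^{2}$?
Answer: $2268$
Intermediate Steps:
$B{\left(b \right)} = 2 + b$
$L{\left(j,c \right)} = -9$ ($L{\left(j,c \right)} = -9 + \frac{\left(1 - \left(2 - 1\right)\right) \frac{1}{c^{2}}}{3} = -9 + \frac{\left(1 - 1\right) \frac{1}{c^{2}}}{3} = -9 + \frac{0 \frac{1}{c^{2}}}{3} = -9 + \frac{1}{3} \cdot 0 = -9 + 0 = -9$)
$L{\left(6,-4 \right)} 36 \left(\left(-5\right) 1 - 2\right) = \left(-9\right) 36 \left(\left(-5\right) 1 - 2\right) = - 324 \left(-5 - 2\right) = \left(-324\right) \left(-7\right) = 2268$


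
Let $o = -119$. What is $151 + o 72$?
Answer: $-8417$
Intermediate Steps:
$151 + o 72 = 151 - 8568 = -8417$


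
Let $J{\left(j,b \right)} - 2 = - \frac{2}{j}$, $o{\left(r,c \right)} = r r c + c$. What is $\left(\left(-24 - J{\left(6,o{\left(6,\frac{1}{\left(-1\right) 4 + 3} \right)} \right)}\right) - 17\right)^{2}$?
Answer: $\frac{16384}{9} \approx 1820.4$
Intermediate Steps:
$o{\left(r,c \right)} = c + c r^{2}$ ($o{\left(r,c \right)} = r^{2} c + c = c r^{2} + c = c + c r^{2}$)
$J{\left(j,b \right)} = 2 - \frac{2}{j}$
$\left(\left(-24 - J{\left(6,o{\left(6,\frac{1}{\left(-1\right) 4 + 3} \right)} \right)}\right) - 17\right)^{2} = \left(\left(-24 - \left(2 - \frac{2}{6}\right)\right) - 17\right)^{2} = \left(\left(-24 - \left(2 - \frac{1}{3}\right)\right) - 17\right)^{2} = \left(\left(-24 - \frac{5}{3}\right) - 17\right)^{2} = \left(- \frac{77}{3} - 17\right)^{2} = \left(- \frac{128}{3}\right)^{2} = \frac{16384}{9}$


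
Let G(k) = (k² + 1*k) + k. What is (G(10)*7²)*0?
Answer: 0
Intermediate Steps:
G(k) = k² + 2*k (G(k) = (k² + k) + k = (k + k²) + k = k² + 2*k)
(G(10)*7²)*0 = ((10*(2 + 10))*7²)*0 = ((10*12)*49)*0 = (120*49)*0 = 5880*0 = 0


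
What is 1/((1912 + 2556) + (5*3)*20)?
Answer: 1/4768 ≈ 0.00020973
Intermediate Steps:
1/((1912 + 2556) + (5*3)*20) = 1/(4468 + 15*20) = 1/(4468 + 300) = 1/4768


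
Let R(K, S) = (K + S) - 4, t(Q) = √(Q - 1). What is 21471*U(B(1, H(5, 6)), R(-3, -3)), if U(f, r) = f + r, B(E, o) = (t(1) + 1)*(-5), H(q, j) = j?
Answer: -322065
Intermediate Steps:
t(Q) = √(-1 + Q)
B(E, o) = -5 (B(E, o) = (√(-1 + 1) + 1)*(-5) = (√0 + 1)*(-5) = (0 + 1)*(-5) = 1*(-5) = -5)
R(K, S) = -4 + K + S
21471*U(B(1, H(5, 6)), R(-3, -3)) = 21471*(-5 + (-4 - 3 - 3)) = 21471*(-5 - 10) = 21471*(-15) = -322065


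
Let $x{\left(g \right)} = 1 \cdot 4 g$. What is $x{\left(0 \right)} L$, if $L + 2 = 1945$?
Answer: $0$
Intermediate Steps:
$L = 1943$ ($L = -2 + 1945 = 1943$)
$x{\left(g \right)} = 4 g$
$x{\left(0 \right)} L = 4 \cdot 0 \cdot 1943 = 0 \cdot 1943 = 0$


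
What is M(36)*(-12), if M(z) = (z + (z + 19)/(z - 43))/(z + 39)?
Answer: -788/175 ≈ -4.5029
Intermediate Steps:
M(z) = (z + (19 + z)/(-43 + z))/(39 + z)
M(36)*(-12) = ((-19 - 1*36² + 42*36)/(1677 - 1*36² + 4*36))*(-12) = ((-19 - 1*1296 + 1512)/(1677 - 1*1296 + 144))*(-12) = ((-19 - 1296 + 1512)/(1677 - 1296 + 144))*(-12) = (197/525)*(-12) = -788/175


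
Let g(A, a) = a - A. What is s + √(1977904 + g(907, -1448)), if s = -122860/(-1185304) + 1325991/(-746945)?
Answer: -369983193391/221339224070 + √1975549 ≈ 1403.9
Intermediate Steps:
s = -369983193391/221339224070 (s = -122860*(-1/1185304) + 1325991*(-1/746945) = 30715/296326 - 1325991/746945 = -369983193391/221339224070 ≈ -1.6716)
s + √(1977904 + g(907, -1448)) = -369983193391/221339224070 + √(1977904 + (-1448 - 1*907)) = -369983193391/221339224070 + √(1977904 + (-1448 - 907)) = -369983193391/221339224070 + √(1977904 - 2355) = -369983193391/221339224070 + √1975549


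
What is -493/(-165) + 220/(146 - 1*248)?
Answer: 777/935 ≈ 0.83102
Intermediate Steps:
-493/(-165) + 220/(146 - 1*248) = -493*(-1/165) + 220/(146 - 248) = 493/165 + 220/(-102) = 493/165 + 220*(-1/102) = 493/165 - 110/51 = 777/935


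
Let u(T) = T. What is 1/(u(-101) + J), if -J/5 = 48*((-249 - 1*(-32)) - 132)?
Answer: 1/83659 ≈ 1.1953e-5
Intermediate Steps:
J = 83760 (J = -240*((-249 - 1*(-32)) - 132) = -240*((-249 + 32) - 132) = -240*(-217 - 132) = -240*(-349) = -5*(-16752) = 83760)
1/(u(-101) + J) = 1/(-101 + 83760) = 1/83659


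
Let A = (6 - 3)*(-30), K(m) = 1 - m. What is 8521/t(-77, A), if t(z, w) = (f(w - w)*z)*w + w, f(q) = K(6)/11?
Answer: -8521/3240 ≈ -2.6299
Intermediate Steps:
A = -90 (A = 3*(-30) = -90)
f(q) = -5/11 (f(q) = (1 - 1*6)/11 = (1 - 6)*(1/11) = -5*1/11 = -5/11)
t(z, w) = w - 5*w*z/11 (t(z, w) = (-5*z/11)*w + w = -5*w*z/11 + w = w - 5*w*z/11)
8521/t(-77, A) = 8521/(((1/11)*(-90)*(11 - 5*(-77)))) = 8521/(((1/11)*(-90)*(11 + 385))) = 8521/(((1/11)*(-90)*396)) = 8521/(-3240) = 8521*(-1/3240) = -8521/3240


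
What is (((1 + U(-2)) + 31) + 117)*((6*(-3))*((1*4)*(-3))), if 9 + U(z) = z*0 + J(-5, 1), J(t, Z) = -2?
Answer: 29808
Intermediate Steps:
U(z) = -11 (U(z) = -9 + (z*0 - 2) = -9 + (0 - 2) = -9 - 2 = -11)
(((1 + U(-2)) + 31) + 117)*((6*(-3))*((1*4)*(-3))) = (((1 - 11) + 31) + 117)*((6*(-3))*((1*4)*(-3))) = ((-10 + 31) + 117)*(-72*(-3)) = (21 + 117)*(-18*(-12)) = 138*216 = 29808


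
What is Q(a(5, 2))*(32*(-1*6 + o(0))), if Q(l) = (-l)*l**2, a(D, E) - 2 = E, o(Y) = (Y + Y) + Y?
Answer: 12288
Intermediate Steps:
o(Y) = 3*Y (o(Y) = 2*Y + Y = 3*Y)
a(D, E) = 2 + E
Q(l) = -l**3
Q(a(5, 2))*(32*(-1*6 + o(0))) = (-(2 + 2)**3)*(32*(-1*6 + 3*0)) = (-1*4**3)*(32*(-6 + 0)) = (-1*64)*(32*(-6)) = -64*(-192) = 12288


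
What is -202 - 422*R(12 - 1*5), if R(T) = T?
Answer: -3156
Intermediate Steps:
-202 - 422*R(12 - 1*5) = -202 - 422*(12 - 1*5) = -202 - 422*(12 - 5) = -202 - 422*7 = -202 - 2954 = -3156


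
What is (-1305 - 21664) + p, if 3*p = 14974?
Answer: -53933/3 ≈ -17978.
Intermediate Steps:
p = 14974/3 (p = (⅓)*14974 = 14974/3 ≈ 4991.3)
(-1305 - 21664) + p = (-1305 - 21664) + 14974/3 = -22969 + 14974/3 = -53933/3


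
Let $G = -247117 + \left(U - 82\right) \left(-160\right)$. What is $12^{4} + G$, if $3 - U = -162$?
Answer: $-239661$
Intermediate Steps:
$U = 165$ ($U = 3 - -162 = 3 + 162 = 165$)
$G = -260397$ ($G = -247117 + \left(165 - 82\right) \left(-160\right) = -247117 + 83 \left(-160\right) = -247117 - 13280 = -260397$)
$12^{4} + G = 12^{4} - 260397 = 20736 - 260397 = -239661$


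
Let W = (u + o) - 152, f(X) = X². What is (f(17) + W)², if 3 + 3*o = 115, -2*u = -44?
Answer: 346921/9 ≈ 38547.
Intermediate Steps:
u = 22 (u = -½*(-44) = 22)
o = 112/3 (o = -1 + (⅓)*115 = -1 + 115/3 = 112/3 ≈ 37.333)
W = -278/3 (W = (22 + 112/3) - 152 = 178/3 - 152 = -278/3 ≈ -92.667)
(f(17) + W)² = (17² - 278/3)² = (289 - 278/3)² = (589/3)² = 346921/9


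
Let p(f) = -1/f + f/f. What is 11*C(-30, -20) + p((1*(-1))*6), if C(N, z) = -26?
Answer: -1709/6 ≈ -284.83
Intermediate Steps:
p(f) = 1 - 1/f (p(f) = -1/f + 1 = 1 - 1/f)
11*C(-30, -20) + p((1*(-1))*6) = 11*(-26) + (-1 + (1*(-1))*6)/(((1*(-1))*6)) = -286 + (-1 - 1*6)/((-1*6)) = -286 + (-1 - 6)/(-6) = -286 - 1/6*(-7) = -286 + 7/6 = -1709/6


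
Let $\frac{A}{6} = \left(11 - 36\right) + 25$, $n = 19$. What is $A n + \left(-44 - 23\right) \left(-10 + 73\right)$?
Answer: $-4221$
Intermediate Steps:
$A = 0$ ($A = 6 \left(\left(11 - 36\right) + 25\right) = 6 \left(-25 + 25\right) = 6 \cdot 0 = 0$)
$A n + \left(-44 - 23\right) \left(-10 + 73\right) = 0 \cdot 19 + \left(-44 - 23\right) \left(-10 + 73\right) = 0 - 4221 = -4221$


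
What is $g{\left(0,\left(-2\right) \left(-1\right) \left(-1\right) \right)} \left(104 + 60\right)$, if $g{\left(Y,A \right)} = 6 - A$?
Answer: $1312$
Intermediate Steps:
$g{\left(0,\left(-2\right) \left(-1\right) \left(-1\right) \right)} \left(104 + 60\right) = \left(6 - \left(-2\right) \left(-1\right) \left(-1\right)\right) \left(104 + 60\right) = \left(6 - 2 \left(-1\right)\right) 164 = \left(6 - -2\right) 164 = \left(6 + 2\right) 164 = 8 \cdot 164 = 1312$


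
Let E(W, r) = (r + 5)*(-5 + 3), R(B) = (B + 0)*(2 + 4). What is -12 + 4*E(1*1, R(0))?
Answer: -52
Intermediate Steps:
R(B) = 6*B (R(B) = B*6 = 6*B)
E(W, r) = -10 - 2*r (E(W, r) = (5 + r)*(-2) = -10 - 2*r)
-12 + 4*E(1*1, R(0)) = -12 + 4*(-10 - 12*0) = -12 + 4*(-10 - 2*0) = -12 + 4*(-10 + 0) = -12 + 4*(-10) = -12 - 40 = -52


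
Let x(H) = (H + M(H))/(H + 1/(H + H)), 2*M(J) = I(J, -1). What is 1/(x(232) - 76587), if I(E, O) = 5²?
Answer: -35883/2748133505 ≈ -1.3057e-5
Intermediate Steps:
I(E, O) = 25
M(J) = 25/2 (M(J) = (½)*25 = 25/2)
x(H) = (25/2 + H)/(H + 1/(2*H)) (x(H) = (H + 25/2)/(H + 1/(H + H)) = (25/2 + H)/(H + 1/(2*H)))
1/(x(232) - 76587) = 1/(232*(25 + 2*232)/(1 + 2*232²) - 76587) = 1/(232*(25 + 464)/(1 + 2*53824) - 76587) = 1/(232*489/(1 + 107648) - 76587) = 1/(232*489/107649 - 76587) = 1/(232*(1/107649)*489 - 76587) = 1/(37816/35883 - 76587) = 1/(-2748133505/35883) = -35883/2748133505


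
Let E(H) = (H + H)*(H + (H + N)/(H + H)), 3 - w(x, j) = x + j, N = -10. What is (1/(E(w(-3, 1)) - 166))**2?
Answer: 1/14641 ≈ 6.8301e-5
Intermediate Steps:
w(x, j) = 3 - j - x (w(x, j) = 3 - (x + j) = 3 - (j + x) = 3 + (-j - x) = 3 - j - x)
E(H) = 2*H*(H + (-10 + H)/(2*H)) (E(H) = (H + H)*(H + (H - 10)/(H + H)) = (2*H)*(H + (-10 + H)/((2*H))) = (2*H)*(H + (-10 + H)*(1/(2*H))) = (2*H)*(H + (-10 + H)/(2*H)) = 2*H*(H + (-10 + H)/(2*H)))
(1/(E(w(-3, 1)) - 166))**2 = (1/((-10 + (3 - 1*1 - 1*(-3)) + 2*(3 - 1*1 - 1*(-3))**2) - 166))**2 = (1/((-10 + (3 - 1 + 3) + 2*(3 - 1 + 3)**2) - 166))**2 = (1/((-10 + 5 + 2*5**2) - 166))**2 = (1/((-10 + 5 + 2*25) - 166))**2 = (1/((-10 + 5 + 50) - 166))**2 = (1/(45 - 166))**2 = (1/(-121))**2 = (-1/121)**2 = 1/14641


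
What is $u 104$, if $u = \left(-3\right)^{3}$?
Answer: $-2808$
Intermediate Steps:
$u = -27$
$u 104 = \left(-27\right) 104 = -2808$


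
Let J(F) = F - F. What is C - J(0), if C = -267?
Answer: -267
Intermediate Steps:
J(F) = 0
C - J(0) = -267 - 1*0 = -267 + 0 = -267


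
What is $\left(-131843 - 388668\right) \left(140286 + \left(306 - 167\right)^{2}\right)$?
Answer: $-83077199177$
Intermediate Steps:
$\left(-131843 - 388668\right) \left(140286 + \left(306 - 167\right)^{2}\right) = - 520511 \left(140286 + 139^{2}\right) = - 520511 \left(140286 + 19321\right) = \left(-520511\right) 159607 = -83077199177$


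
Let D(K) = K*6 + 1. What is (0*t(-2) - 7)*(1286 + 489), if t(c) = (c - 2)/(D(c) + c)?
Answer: -12425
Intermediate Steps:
D(K) = 1 + 6*K (D(K) = 6*K + 1 = 1 + 6*K)
t(c) = (-2 + c)/(1 + 7*c) (t(c) = (c - 2)/((1 + 6*c) + c) = (-2 + c)/(1 + 7*c))
(0*t(-2) - 7)*(1286 + 489) = (0*((-2 - 2)/(1 + 7*(-2))) - 7)*(1286 + 489) = (0*(-4/(1 - 14)) - 7)*1775 = (0*(-4/(-13)) - 7)*1775 = (0*(-1/13*(-4)) - 7)*1775 = (0*(4/13) - 7)*1775 = (0 - 7)*1775 = -7*1775 = -12425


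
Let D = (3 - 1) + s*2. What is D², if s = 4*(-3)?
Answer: 484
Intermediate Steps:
s = -12
D = -22 (D = (3 - 1) - 12*2 = 2 - 24 = -22)
D² = (-22)² = 484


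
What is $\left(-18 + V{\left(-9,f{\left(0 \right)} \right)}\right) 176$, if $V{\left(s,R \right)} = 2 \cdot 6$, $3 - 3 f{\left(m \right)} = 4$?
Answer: $-1056$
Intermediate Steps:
$f{\left(m \right)} = - \frac{1}{3}$ ($f{\left(m \right)} = 1 - \frac{4}{3} = - \frac{1}{3}$)
$V{\left(s,R \right)} = 12$
$\left(-18 + V{\left(-9,f{\left(0 \right)} \right)}\right) 176 = \left(-18 + 12\right) 176 = \left(-6\right) 176 = -1056$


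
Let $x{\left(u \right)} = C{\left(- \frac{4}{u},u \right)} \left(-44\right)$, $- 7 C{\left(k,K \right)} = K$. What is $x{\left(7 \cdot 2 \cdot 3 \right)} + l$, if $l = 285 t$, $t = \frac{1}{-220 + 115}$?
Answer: $\frac{1829}{7} \approx 261.29$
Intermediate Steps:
$C{\left(k,K \right)} = - \frac{K}{7}$
$t = - \frac{1}{105}$ ($t = \frac{1}{-105} = - \frac{1}{105} \approx -0.0095238$)
$l = - \frac{19}{7}$ ($l = 285 \left(- \frac{1}{105}\right) = - \frac{19}{7} \approx -2.7143$)
$x{\left(u \right)} = \frac{44 u}{7}$ ($x{\left(u \right)} = - \frac{u}{7} \left(-44\right) = \frac{44 u}{7}$)
$x{\left(7 \cdot 2 \cdot 3 \right)} + l = \frac{44 \cdot 7 \cdot 2 \cdot 3}{7} - \frac{19}{7} = \frac{44 \cdot 14 \cdot 3}{7} - \frac{19}{7} = \frac{44}{7} \cdot 42 - \frac{19}{7} = 264 - \frac{19}{7} = \frac{1829}{7}$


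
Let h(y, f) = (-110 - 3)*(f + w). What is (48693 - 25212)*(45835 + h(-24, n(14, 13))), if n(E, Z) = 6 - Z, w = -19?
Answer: 1145238813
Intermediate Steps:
h(y, f) = 2147 - 113*f (h(y, f) = (-110 - 3)*(f - 19) = -113*(-19 + f) = 2147 - 113*f)
(48693 - 25212)*(45835 + h(-24, n(14, 13))) = (48693 - 25212)*(45835 + (2147 - 113*(6 - 1*13))) = 23481*(45835 + (2147 - 113*(6 - 13))) = 23481*(45835 + (2147 - 113*(-7))) = 23481*(45835 + (2147 + 791)) = 23481*(45835 + 2938) = 23481*48773 = 1145238813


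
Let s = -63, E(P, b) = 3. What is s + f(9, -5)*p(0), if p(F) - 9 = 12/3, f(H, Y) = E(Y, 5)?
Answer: -24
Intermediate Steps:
f(H, Y) = 3
p(F) = 13 (p(F) = 9 + 12/3 = 9 + 12*(⅓) = 9 + 4 = 13)
s + f(9, -5)*p(0) = -63 + 3*13 = -63 + 39 = -24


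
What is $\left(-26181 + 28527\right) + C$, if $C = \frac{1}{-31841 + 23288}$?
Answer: $\frac{20065337}{8553} \approx 2346.0$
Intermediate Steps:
$C = - \frac{1}{8553}$ ($C = \frac{1}{-8553} = - \frac{1}{8553} \approx -0.00011692$)
$\left(-26181 + 28527\right) + C = \left(-26181 + 28527\right) - \frac{1}{8553} = 2346 - \frac{1}{8553} = \frac{20065337}{8553}$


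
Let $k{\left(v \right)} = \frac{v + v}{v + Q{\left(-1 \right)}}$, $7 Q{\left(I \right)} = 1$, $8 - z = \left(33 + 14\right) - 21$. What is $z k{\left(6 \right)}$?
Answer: $- \frac{1512}{43} \approx -35.163$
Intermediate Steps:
$z = -18$ ($z = 8 - \left(\left(33 + 14\right) - 21\right) = 8 - \left(47 - 21\right) = 8 - 26 = -18$)
$Q{\left(I \right)} = \frac{1}{7}$ ($Q{\left(I \right)} = \frac{1}{7} \cdot 1 = \frac{1}{7}$)
$k{\left(v \right)} = \frac{2 v}{\frac{1}{7} + v}$ ($k{\left(v \right)} = \frac{v + v}{v + \frac{1}{7}} = \frac{2 v}{\frac{1}{7} + v}$)
$z k{\left(6 \right)} = - 18 \cdot 14 \cdot 6 \frac{1}{1 + 7 \cdot 6} = - 18 \cdot 14 \cdot 6 \frac{1}{1 + 42} = - 18 \cdot 14 \cdot 6 \cdot \frac{1}{43} = \left(-18\right) \frac{84}{43} = - \frac{1512}{43}$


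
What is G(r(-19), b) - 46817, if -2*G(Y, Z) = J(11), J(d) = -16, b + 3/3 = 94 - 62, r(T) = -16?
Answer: -46809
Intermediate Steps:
b = 31 (b = -1 + (94 - 62) = -1 + 32 = 31)
G(Y, Z) = 8 (G(Y, Z) = -½*(-16) = 8)
G(r(-19), b) - 46817 = 8 - 46817 = -46809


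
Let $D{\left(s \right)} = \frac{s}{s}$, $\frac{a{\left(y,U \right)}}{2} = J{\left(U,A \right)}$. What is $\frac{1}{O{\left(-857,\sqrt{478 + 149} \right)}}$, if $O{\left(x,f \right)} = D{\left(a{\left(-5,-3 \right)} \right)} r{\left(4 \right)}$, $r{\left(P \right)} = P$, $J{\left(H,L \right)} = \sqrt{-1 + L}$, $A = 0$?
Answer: $\frac{1}{4} \approx 0.25$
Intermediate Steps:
$a{\left(y,U \right)} = 2 i$ ($a{\left(y,U \right)} = 2 \sqrt{-1 + 0} = 2 \sqrt{-1} = 2 i$)
$D{\left(s \right)} = 1$
$O{\left(x,f \right)} = 4$ ($O{\left(x,f \right)} = 1 \cdot 4 = 4$)
$\frac{1}{O{\left(-857,\sqrt{478 + 149} \right)}} = \frac{1}{4}$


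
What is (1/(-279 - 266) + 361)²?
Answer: 38708201536/297025 ≈ 1.3032e+5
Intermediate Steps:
(1/(-279 - 266) + 361)² = (1/(-545) + 361)² = (-1/545 + 361)² = (196744/545)² = 38708201536/297025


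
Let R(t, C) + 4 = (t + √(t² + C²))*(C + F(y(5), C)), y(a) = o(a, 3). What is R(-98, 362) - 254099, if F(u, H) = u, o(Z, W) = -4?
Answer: -289187 + 716*√35162 ≈ -1.5493e+5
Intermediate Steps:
y(a) = -4
R(t, C) = -4 + (-4 + C)*(t + √(C² + t²)) (R(t, C) = -4 + (t + √(t² + C²))*(C - 4) = -4 + (t + √(C² + t²))*(-4 + C) = -4 + (-4 + C)*(t + √(C² + t²)))
R(-98, 362) - 254099 = (-4 - 4*(-98) - 4*√(362² + (-98)²) + 362*(-98) + 362*√(362² + (-98)²)) - 254099 = (-4 + 392 - 4*√(131044 + 9604) - 35476 + 362*√(131044 + 9604)) - 254099 = (-4 + 392 - 8*√35162 - 35476 + 362*√140648) - 254099 = (-4 + 392 - 8*√35162 - 35476 + 362*(2*√35162)) - 254099 = (-4 + 392 - 8*√35162 - 35476 + 724*√35162) - 254099 = (-35088 + 716*√35162) - 254099 = -289187 + 716*√35162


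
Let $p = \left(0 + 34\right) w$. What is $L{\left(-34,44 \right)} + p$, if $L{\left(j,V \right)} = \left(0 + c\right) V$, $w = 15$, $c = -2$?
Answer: $422$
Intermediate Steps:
$L{\left(j,V \right)} = - 2 V$ ($L{\left(j,V \right)} = \left(0 - 2\right) V = - 2 V$)
$p = 510$ ($p = \left(0 + 34\right) 15 = 34 \cdot 15 = 510$)
$L{\left(-34,44 \right)} + p = \left(-2\right) 44 + 510 = -88 + 510 = 422$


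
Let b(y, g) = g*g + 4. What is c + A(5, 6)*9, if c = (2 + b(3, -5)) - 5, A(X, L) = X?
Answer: 71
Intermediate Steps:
b(y, g) = 4 + g² (b(y, g) = g² + 4 = 4 + g²)
c = 26 (c = (2 + (4 + (-5)²)) - 5 = (2 + (4 + 25)) - 5 = (2 + 29) - 5 = 31 - 5 = 26)
c + A(5, 6)*9 = 26 + 5*9 = 26 + 45 = 71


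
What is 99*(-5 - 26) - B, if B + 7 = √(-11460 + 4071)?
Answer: -3062 - 3*I*√821 ≈ -3062.0 - 85.959*I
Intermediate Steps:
B = -7 + 3*I*√821 (B = -7 + √(-11460 + 4071) = -7 + √(-7389) = -7 + 3*I*√821 ≈ -7.0 + 85.959*I)
99*(-5 - 26) - B = 99*(-5 - 26) - (-7 + 3*I*√821) = 99*(-31) + (7 - 3*I*√821) = -3069 + (7 - 3*I*√821) = -3062 - 3*I*√821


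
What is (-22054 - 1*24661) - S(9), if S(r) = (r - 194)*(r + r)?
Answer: -43385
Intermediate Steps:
S(r) = 2*r*(-194 + r) (S(r) = (-194 + r)*(2*r) = 2*r*(-194 + r))
(-22054 - 1*24661) - S(9) = (-22054 - 1*24661) - 2*9*(-194 + 9) = (-22054 - 24661) - 2*9*(-185) = -46715 - 1*(-3330) = -46715 + 3330 = -43385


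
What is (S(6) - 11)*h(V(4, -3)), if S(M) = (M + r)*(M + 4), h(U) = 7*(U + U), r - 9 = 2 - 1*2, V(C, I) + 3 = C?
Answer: 1946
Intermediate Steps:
V(C, I) = -3 + C
r = 9 (r = 9 + (2 - 1*2) = 9 + (2 - 2) = 9 + 0 = 9)
h(U) = 14*U (h(U) = 7*(2*U) = 14*U)
S(M) = (4 + M)*(9 + M) (S(M) = (M + 9)*(M + 4) = (9 + M)*(4 + M) = (4 + M)*(9 + M))
(S(6) - 11)*h(V(4, -3)) = ((36 + 6² + 13*6) - 11)*(14*(-3 + 4)) = ((36 + 36 + 78) - 11)*(14*1) = (150 - 11)*14 = 139*14 = 1946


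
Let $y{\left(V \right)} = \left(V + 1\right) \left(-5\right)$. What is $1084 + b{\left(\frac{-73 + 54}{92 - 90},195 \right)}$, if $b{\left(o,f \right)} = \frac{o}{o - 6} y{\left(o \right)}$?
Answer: $\frac{68823}{62} \approx 1110.0$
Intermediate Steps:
$y{\left(V \right)} = -5 - 5 V$ ($y{\left(V \right)} = \left(1 + V\right) \left(-5\right) = -5 - 5 V$)
$b{\left(o,f \right)} = \frac{o \left(-5 - 5 o\right)}{-6 + o}$ ($b{\left(o,f \right)} = \frac{o}{o - 6} \left(-5 - 5 o\right) = \frac{o}{-6 + o} \left(-5 - 5 o\right) = \frac{o \left(-5 - 5 o\right)}{-6 + o}$)
$1084 + b{\left(\frac{-73 + 54}{92 - 90},195 \right)} = 1084 - \frac{5 \frac{-73 + 54}{92 - 90} \left(1 + \frac{-73 + 54}{92 - 90}\right)}{-6 + \frac{-73 + 54}{92 - 90}} = 1084 - \frac{5 \left(- \frac{19}{2}\right) \left(1 - \frac{19}{2}\right)}{-6 - \frac{19}{2}} = 1084 - \frac{5 \left(\left(-19\right) \frac{1}{2}\right) \left(1 - \frac{19}{2}\right)}{-6 - \frac{19}{2}} = 1084 - - \frac{95 \left(1 - \frac{19}{2}\right)}{2 \left(-6 - \frac{19}{2}\right)} = 1084 - \left(- \frac{95}{2}\right) \frac{1}{- \frac{31}{2}} \left(- \frac{17}{2}\right) = 1084 - \left(- \frac{95}{2}\right) \left(- \frac{2}{31}\right) \left(- \frac{17}{2}\right) = 1084 + \frac{1615}{62} = \frac{68823}{62}$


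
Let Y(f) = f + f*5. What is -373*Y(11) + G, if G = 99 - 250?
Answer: -24769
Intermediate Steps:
Y(f) = 6*f (Y(f) = f + 5*f = 6*f)
G = -151
-373*Y(11) + G = -2238*11 - 151 = -373*66 - 151 = -24618 - 151 = -24769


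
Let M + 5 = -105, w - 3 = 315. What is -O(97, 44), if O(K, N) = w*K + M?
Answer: -30736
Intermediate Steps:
w = 318 (w = 3 + 315 = 318)
M = -110 (M = -5 - 105 = -110)
O(K, N) = -110 + 318*K (O(K, N) = 318*K - 110 = -110 + 318*K)
-O(97, 44) = -(-110 + 318*97) = -(-110 + 30846) = -1*30736 = -30736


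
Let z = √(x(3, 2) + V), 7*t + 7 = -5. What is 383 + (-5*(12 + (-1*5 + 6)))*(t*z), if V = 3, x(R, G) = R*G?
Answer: 5021/7 ≈ 717.29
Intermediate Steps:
x(R, G) = G*R
t = -12/7 (t = -1 + (⅐)*(-5) = -1 - 5/7 = -12/7 ≈ -1.7143)
z = 3 (z = √(2*3 + 3) = √(6 + 3) = √9 = 3)
383 + (-5*(12 + (-1*5 + 6)))*(t*z) = 383 + (-5*(12 + (-1*5 + 6)))*(-12/7*3) = 383 - 5*(12 + (-5 + 6))*(-36/7) = 383 - 5*(12 + 1)*(-36/7) = 383 - 5*13*(-36/7) = 383 - 65*(-36/7) = 383 + 2340/7 = 5021/7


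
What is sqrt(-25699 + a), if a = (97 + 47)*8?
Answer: I*sqrt(24547) ≈ 156.67*I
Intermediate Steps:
a = 1152 (a = 144*8 = 1152)
sqrt(-25699 + a) = sqrt(-25699 + 1152) = sqrt(-24547) = I*sqrt(24547)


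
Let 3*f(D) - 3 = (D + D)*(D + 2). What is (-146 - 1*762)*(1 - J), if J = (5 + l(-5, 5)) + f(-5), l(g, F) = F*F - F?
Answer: 31780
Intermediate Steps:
f(D) = 1 + 2*D*(2 + D)/3 (f(D) = 1 + ((D + D)*(D + 2))/3 = 1 + ((2*D)*(2 + D))/3 = 1 + (2*D*(2 + D))/3 = 1 + 2*D*(2 + D)/3)
l(g, F) = F**2 - F
J = 36 (J = (5 + 5*(-1 + 5)) + (1 + (2/3)*(-5)**2 + (4/3)*(-5)) = (5 + 5*4) + (1 + (2/3)*25 - 20/3) = (5 + 20) + (1 + 50/3 - 20/3) = 25 + 11 = 36)
(-146 - 1*762)*(1 - J) = (-146 - 1*762)*(1 - 1*36) = (-146 - 762)*(1 - 36) = -908*(-35) = 31780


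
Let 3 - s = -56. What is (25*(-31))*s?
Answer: -45725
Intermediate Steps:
s = 59 (s = 3 - 1*(-56) = 3 + 56 = 59)
(25*(-31))*s = (25*(-31))*59 = -775*59 = -45725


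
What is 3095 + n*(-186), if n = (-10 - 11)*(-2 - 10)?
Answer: -43777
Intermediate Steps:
n = 252 (n = -21*(-12) = 252)
3095 + n*(-186) = 3095 + 252*(-186) = 3095 - 46872 = -43777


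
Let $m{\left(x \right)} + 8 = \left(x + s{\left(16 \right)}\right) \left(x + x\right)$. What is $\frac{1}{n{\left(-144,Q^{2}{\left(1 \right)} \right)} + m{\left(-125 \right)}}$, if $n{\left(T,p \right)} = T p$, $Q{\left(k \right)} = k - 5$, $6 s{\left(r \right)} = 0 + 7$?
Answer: $\frac{3}{85939} \approx 3.4908 \cdot 10^{-5}$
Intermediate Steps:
$s{\left(r \right)} = \frac{7}{6}$ ($s{\left(r \right)} = \frac{0 + 7}{6} = \frac{1}{6} \cdot 7 = \frac{7}{6}$)
$Q{\left(k \right)} = -5 + k$
$m{\left(x \right)} = -8 + 2 x \left(\frac{7}{6} + x\right)$ ($m{\left(x \right)} = -8 + \left(x + \frac{7}{6}\right) \left(x + x\right) = -8 + \left(\frac{7}{6} + x\right) 2 x = -8 + 2 x \left(\frac{7}{6} + x\right)$)
$\frac{1}{n{\left(-144,Q^{2}{\left(1 \right)} \right)} + m{\left(-125 \right)}} = \frac{1}{- 144 \left(-5 + 1\right)^{2} + \left(-8 + 2 \left(-125\right)^{2} + \frac{7}{3} \left(-125\right)\right)} = \frac{1}{- 144 \left(-4\right)^{2} - - \frac{92851}{3}} = \frac{1}{\left(-144\right) 16 - - \frac{92851}{3}} = \frac{1}{-2304 + \frac{92851}{3}} = \frac{1}{\frac{85939}{3}} = \frac{3}{85939}$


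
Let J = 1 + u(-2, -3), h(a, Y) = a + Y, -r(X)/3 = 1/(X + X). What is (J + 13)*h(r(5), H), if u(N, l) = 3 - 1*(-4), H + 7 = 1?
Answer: -1323/10 ≈ -132.30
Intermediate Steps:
H = -6 (H = -7 + 1 = -6)
u(N, l) = 7 (u(N, l) = 3 + 4 = 7)
r(X) = -3/(2*X) (r(X) = -3/(X + X) = -3*1/(2*X) = -3/(2*X))
h(a, Y) = Y + a
J = 8 (J = 1 + 7 = 8)
(J + 13)*h(r(5), H) = (8 + 13)*(-6 - 3/2/5) = 21*(-6 - 3/2*⅕) = 21*(-6 - 3/10) = 21*(-63/10) = -1323/10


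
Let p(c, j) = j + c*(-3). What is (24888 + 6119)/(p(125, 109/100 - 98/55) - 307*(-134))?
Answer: 34107700/44838539 ≈ 0.76068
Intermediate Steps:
p(c, j) = j - 3*c
(24888 + 6119)/(p(125, 109/100 - 98/55) - 307*(-134)) = (24888 + 6119)/(((109/100 - 98/55) - 3*125) - 307*(-134)) = 31007/(((109*(1/100) - 98*1/55) - 375) + 41138) = 31007/(((109/100 - 98/55) - 375) + 41138) = 31007/((-761/1100 - 375) + 41138) = 31007/(-413261/1100 + 41138) = 31007/(44838539/1100) = 31007*(1100/44838539) = 34107700/44838539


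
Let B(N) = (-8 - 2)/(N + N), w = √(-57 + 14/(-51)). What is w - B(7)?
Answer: 5/7 + I*√148971/51 ≈ 0.71429 + 7.568*I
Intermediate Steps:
w = I*√148971/51 (w = √(-57 + 14*(-1/51)) = √(-57 - 14/51) = √(-2921/51) = I*√148971/51 ≈ 7.568*I)
B(N) = -5/N (B(N) = -10*1/(2*N) = -5/N)
w - B(7) = I*√148971/51 - (-5)/7 = I*√148971/51 - 1*(-5/7) = I*√148971/51 + 5/7 = 5/7 + I*√148971/51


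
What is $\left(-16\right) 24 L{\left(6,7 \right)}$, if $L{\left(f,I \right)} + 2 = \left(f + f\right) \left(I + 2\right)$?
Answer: $-40704$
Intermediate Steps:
$L{\left(f,I \right)} = -2 + 2 f \left(2 + I\right)$ ($L{\left(f,I \right)} = -2 + \left(f + f\right) \left(I + 2\right) = -2 + 2 f \left(2 + I\right)$)
$\left(-16\right) 24 L{\left(6,7 \right)} = \left(-16\right) 24 \left(-2 + 4 \cdot 6 + 2 \cdot 7 \cdot 6\right) = - 384 \left(-2 + 24 + 84\right) = \left(-384\right) 106 = -40704$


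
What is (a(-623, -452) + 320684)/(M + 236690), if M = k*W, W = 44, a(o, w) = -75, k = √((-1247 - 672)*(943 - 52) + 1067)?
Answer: 37942472105/29665159666 - 38793689*I*√14122/14832579833 ≈ 1.279 - 0.31081*I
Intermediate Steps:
k = 11*I*√14122 (k = √(-1919*891 + 1067) = √(-1709829 + 1067) = √(-1708762) = 11*I*√14122 ≈ 1307.2*I)
M = 484*I*√14122 (M = (11*I*√14122)*44 = 484*I*√14122 ≈ 57517.0*I)
(a(-623, -452) + 320684)/(M + 236690) = (-75 + 320684)/(484*I*√14122 + 236690) = 320609/(236690 + 484*I*√14122)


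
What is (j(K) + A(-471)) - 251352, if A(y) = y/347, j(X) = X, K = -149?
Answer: -87271318/347 ≈ -2.5150e+5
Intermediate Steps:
A(y) = y/347 (A(y) = y*(1/347) = y/347)
(j(K) + A(-471)) - 251352 = (-149 + (1/347)*(-471)) - 251352 = (-149 - 471/347) - 251352 = -52174/347 - 251352 = -87271318/347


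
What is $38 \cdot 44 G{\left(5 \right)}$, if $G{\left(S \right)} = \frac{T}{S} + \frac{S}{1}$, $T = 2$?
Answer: $\frac{45144}{5} \approx 9028.8$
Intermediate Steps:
$G{\left(S \right)} = S + \frac{2}{S}$ ($G{\left(S \right)} = \frac{2}{S} + \frac{S}{1} = \frac{2}{S} + S 1 = \frac{2}{S} + S = S + \frac{2}{S}$)
$38 \cdot 44 G{\left(5 \right)} = 38 \cdot 44 \left(5 + \frac{2}{5}\right) = 1672 \left(5 + 2 \cdot \frac{1}{5}\right) = 1672 \left(5 + \frac{2}{5}\right) = 1672 \cdot \frac{27}{5} = \frac{45144}{5}$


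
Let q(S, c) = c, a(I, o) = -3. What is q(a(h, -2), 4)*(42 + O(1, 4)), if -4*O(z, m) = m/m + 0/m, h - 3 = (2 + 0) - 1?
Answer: 167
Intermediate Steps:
h = 4 (h = 3 + ((2 + 0) - 1) = 3 + (2 - 1) = 3 + 1 = 4)
O(z, m) = -¼ (O(z, m) = -(m/m + 0/m)/4 = -(1 + 0)/4 = -¼*1 = -¼)
q(a(h, -2), 4)*(42 + O(1, 4)) = 4*(42 - ¼) = 4*(167/4) = 167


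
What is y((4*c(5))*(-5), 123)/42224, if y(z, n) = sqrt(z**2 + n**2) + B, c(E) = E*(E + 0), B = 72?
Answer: 9/5278 + sqrt(265129)/42224 ≈ 0.013900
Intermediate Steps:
c(E) = E**2 (c(E) = E*E = E**2)
y(z, n) = 72 + sqrt(n**2 + z**2) (y(z, n) = sqrt(z**2 + n**2) + 72 = sqrt(n**2 + z**2) + 72 = 72 + sqrt(n**2 + z**2))
y((4*c(5))*(-5), 123)/42224 = (72 + sqrt(123**2 + ((4*5**2)*(-5))**2))/42224 = (72 + sqrt(15129 + ((4*25)*(-5))**2))*(1/42224) = (72 + sqrt(15129 + (100*(-5))**2))*(1/42224) = (72 + sqrt(15129 + (-500)**2))*(1/42224) = (72 + sqrt(15129 + 250000))*(1/42224) = (72 + sqrt(265129))*(1/42224) = 9/5278 + sqrt(265129)/42224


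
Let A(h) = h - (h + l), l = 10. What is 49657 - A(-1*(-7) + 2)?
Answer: 49667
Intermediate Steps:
A(h) = -10 (A(h) = h - (h + 10) = h - (10 + h) = h + (-10 - h) = -10)
49657 - A(-1*(-7) + 2) = 49657 - 1*(-10) = 49657 + 10 = 49667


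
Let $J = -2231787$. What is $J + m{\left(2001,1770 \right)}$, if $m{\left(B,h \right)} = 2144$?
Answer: $-2229643$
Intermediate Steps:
$J + m{\left(2001,1770 \right)} = -2231787 + 2144 = -2229643$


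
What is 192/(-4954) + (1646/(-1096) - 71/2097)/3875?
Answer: -431857290503/11030030221500 ≈ -0.039153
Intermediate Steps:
192/(-4954) + (1646/(-1096) - 71/2097)/3875 = 192*(-1/4954) + (1646*(-1/1096) - 71*1/2097)*(1/3875) = -96/2477 + (-823/548 - 71/2097)*(1/3875) = -96/2477 - 1764739/1149156*1/3875 = -96/2477 - 1764739/4452979500 = -431857290503/11030030221500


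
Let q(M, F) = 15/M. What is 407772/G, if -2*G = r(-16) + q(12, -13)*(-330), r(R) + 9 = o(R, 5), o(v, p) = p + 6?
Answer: 1631088/821 ≈ 1986.7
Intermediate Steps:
o(v, p) = 6 + p
r(R) = 2 (r(R) = -9 + (6 + 5) = -9 + 11 = 2)
G = 821/4 (G = -(2 + (15/12)*(-330))/2 = -(2 + (15*(1/12))*(-330))/2 = -(2 + (5/4)*(-330))/2 = -(2 - 825/2)/2 = -½*(-821/2) = 821/4 ≈ 205.25)
407772/G = 407772/(821/4) = 407772*(4/821) = 1631088/821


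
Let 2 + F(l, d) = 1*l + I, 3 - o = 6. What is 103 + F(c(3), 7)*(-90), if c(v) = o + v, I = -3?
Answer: 553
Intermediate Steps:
o = -3 (o = 3 - 1*6 = 3 - 6 = -3)
c(v) = -3 + v
F(l, d) = -5 + l (F(l, d) = -2 + (1*l - 3) = -2 + (l - 3) = -2 + (-3 + l) = -5 + l)
103 + F(c(3), 7)*(-90) = 103 + (-5 + (-3 + 3))*(-90) = 103 + (-5 + 0)*(-90) = 103 - 5*(-90) = 103 + 450 = 553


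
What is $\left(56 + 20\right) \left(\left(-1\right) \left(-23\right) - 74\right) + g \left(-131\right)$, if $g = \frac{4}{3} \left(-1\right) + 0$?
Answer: $- \frac{11104}{3} \approx -3701.3$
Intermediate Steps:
$g = - \frac{4}{3}$ ($g = 4 \cdot \frac{1}{3} \left(-1\right) + 0 = \frac{4}{3} \left(-1\right) + 0 = - \frac{4}{3} + 0 = - \frac{4}{3} \approx -1.3333$)
$\left(56 + 20\right) \left(\left(-1\right) \left(-23\right) - 74\right) + g \left(-131\right) = \left(56 + 20\right) \left(\left(-1\right) \left(-23\right) - 74\right) - - \frac{524}{3} = 76 \left(23 - 74\right) + \frac{524}{3} = 76 \left(-51\right) + \frac{524}{3} = -3876 + \frac{524}{3} = - \frac{11104}{3}$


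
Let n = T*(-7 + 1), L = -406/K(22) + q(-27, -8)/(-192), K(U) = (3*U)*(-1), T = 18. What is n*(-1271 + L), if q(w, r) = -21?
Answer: 24040161/176 ≈ 1.3659e+5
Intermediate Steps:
K(U) = -3*U
L = 13223/2112 (L = -406/((-3*22)) - 21/(-192) = -406/(-66) - 21*(-1/192) = -406*(-1/66) + 7/64 = 203/33 + 7/64 = 13223/2112 ≈ 6.2609)
n = -108 (n = 18*(-7 + 1) = 18*(-6) = -108)
n*(-1271 + L) = -108*(-1271 + 13223/2112) = -108*(-2671129/2112) = 24040161/176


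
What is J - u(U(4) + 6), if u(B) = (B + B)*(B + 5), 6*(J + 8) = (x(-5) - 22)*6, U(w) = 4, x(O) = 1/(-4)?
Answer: -1321/4 ≈ -330.25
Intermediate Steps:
x(O) = -¼ (x(O) = 1*(-¼) = -¼)
J = -121/4 (J = -8 + ((-¼ - 22)*6)/6 = -8 + (-89/4*6)/6 = -8 + (⅙)*(-267/2) = -8 - 89/4 = -121/4 ≈ -30.250)
u(B) = 2*B*(5 + B) (u(B) = (2*B)*(5 + B) = 2*B*(5 + B))
J - u(U(4) + 6) = -121/4 - 2*(4 + 6)*(5 + (4 + 6)) = -121/4 - 2*10*(5 + 10) = -121/4 - 2*10*15 = -121/4 - 1*300 = -121/4 - 300 = -1321/4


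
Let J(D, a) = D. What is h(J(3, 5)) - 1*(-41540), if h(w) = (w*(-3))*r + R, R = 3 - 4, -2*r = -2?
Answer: 41530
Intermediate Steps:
r = 1 (r = -1/2*(-2) = 1)
R = -1
h(w) = -1 - 3*w (h(w) = (w*(-3))*1 - 1 = -3*w*1 - 1 = -3*w - 1 = -1 - 3*w)
h(J(3, 5)) - 1*(-41540) = (-1 - 3*3) - 1*(-41540) = (-1 - 9) + 41540 = -10 + 41540 = 41530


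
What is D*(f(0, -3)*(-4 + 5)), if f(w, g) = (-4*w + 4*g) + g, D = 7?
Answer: -105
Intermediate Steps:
f(w, g) = -4*w + 5*g
D*(f(0, -3)*(-4 + 5)) = 7*((-4*0 + 5*(-3))*(-4 + 5)) = 7*((0 - 15)*1) = 7*(-15*1) = 7*(-15) = -105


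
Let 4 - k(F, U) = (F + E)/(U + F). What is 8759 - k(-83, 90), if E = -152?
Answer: 61050/7 ≈ 8721.4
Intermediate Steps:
k(F, U) = 4 - (-152 + F)/(F + U) (k(F, U) = 4 - (F - 152)/(U + F) = 4 - (-152 + F)/(F + U))
8759 - k(-83, 90) = 8759 - (152 + 3*(-83) + 4*90)/(-83 + 90) = 8759 - (152 - 249 + 360)/7 = 8759 - 263/7 = 61050/7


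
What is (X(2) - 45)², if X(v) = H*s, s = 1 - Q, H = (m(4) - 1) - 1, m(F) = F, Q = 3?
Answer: 2401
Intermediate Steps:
H = 2 (H = (4 - 1) - 1 = 3 - 1 = 2)
s = -2 (s = 1 - 1*3 = 1 - 3 = -2)
X(v) = -4 (X(v) = 2*(-2) = -4)
(X(2) - 45)² = (-4 - 45)² = (-49)² = 2401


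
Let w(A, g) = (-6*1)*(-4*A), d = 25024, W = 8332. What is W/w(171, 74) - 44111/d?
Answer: 3433553/12837312 ≈ 0.26747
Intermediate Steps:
w(A, g) = 24*A (w(A, g) = -(-24)*A = 24*A)
W/w(171, 74) - 44111/d = 8332/((24*171)) - 44111/25024 = 8332/4104 - 44111*1/25024 = 8332*(1/4104) - 44111/25024 = 2083/1026 - 44111/25024 = 3433553/12837312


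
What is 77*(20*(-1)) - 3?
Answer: -1543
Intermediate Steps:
77*(20*(-1)) - 3 = 77*(-20) - 3 = -1540 - 3 = -1543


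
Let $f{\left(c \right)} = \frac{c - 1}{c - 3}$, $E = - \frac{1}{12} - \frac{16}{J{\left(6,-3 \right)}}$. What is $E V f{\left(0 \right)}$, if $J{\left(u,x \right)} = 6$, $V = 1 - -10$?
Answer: $- \frac{121}{12} \approx -10.083$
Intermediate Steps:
$V = 11$ ($V = 1 + 10 = 11$)
$E = - \frac{11}{4}$ ($E = - \frac{1}{12} - \frac{16}{6} = \left(-1\right) \frac{1}{12} - \frac{8}{3} = - \frac{1}{12} - \frac{8}{3} = - \frac{11}{4} \approx -2.75$)
$f{\left(c \right)} = \frac{-1 + c}{-3 + c}$
$E V f{\left(0 \right)} = \left(- \frac{11}{4}\right) 11 \frac{-1 + 0}{-3 + 0} = - \frac{121 \frac{1}{-3} \left(-1\right)}{4} = - \frac{121 \left(\left(- \frac{1}{3}\right) \left(-1\right)\right)}{4} = \left(- \frac{121}{4}\right) \frac{1}{3} = - \frac{121}{12}$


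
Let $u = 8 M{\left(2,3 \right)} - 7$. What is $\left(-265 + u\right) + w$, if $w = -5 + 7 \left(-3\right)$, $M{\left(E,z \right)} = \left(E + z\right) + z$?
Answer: $-234$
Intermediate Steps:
$M{\left(E,z \right)} = E + 2 z$
$u = 57$ ($u = 8 \left(2 + 2 \cdot 3\right) - 7 = 8 \left(2 + 6\right) - 7 = 8 \cdot 8 - 7 = 64 - 7 = 57$)
$w = -26$ ($w = -5 - 21 = -26$)
$\left(-265 + u\right) + w = \left(-265 + 57\right) - 26 = -208 - 26 = -234$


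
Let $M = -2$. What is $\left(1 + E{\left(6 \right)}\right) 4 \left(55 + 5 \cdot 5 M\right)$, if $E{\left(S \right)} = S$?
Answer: $140$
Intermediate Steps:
$\left(1 + E{\left(6 \right)}\right) 4 \left(55 + 5 \cdot 5 M\right) = \left(1 + 6\right) 4 \left(55 + 5 \cdot 5 \left(-2\right)\right) = 7 \cdot 4 \left(55 + 25 \left(-2\right)\right) = 28 \left(55 - 50\right) = 28 \cdot 5 = 140$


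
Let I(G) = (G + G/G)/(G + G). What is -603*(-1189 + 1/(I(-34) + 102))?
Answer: 1665500673/2323 ≈ 7.1696e+5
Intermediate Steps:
I(G) = (1 + G)/(2*G) (I(G) = (G + 1)/((2*G)) = (1 + G)*(1/(2*G)) = (1 + G)/(2*G))
-603*(-1189 + 1/(I(-34) + 102)) = -603*(-1189 + 1/((1/2)*(1 - 34)/(-34) + 102)) = -603*(-1189 + 1/((1/2)*(-1/34)*(-33) + 102)) = -603*(-1189 + 1/(33/68 + 102)) = -603*(-1189 + 1/(6969/68)) = -603*(-1189 + 68/6969) = -603*(-8286073/6969) = 1665500673/2323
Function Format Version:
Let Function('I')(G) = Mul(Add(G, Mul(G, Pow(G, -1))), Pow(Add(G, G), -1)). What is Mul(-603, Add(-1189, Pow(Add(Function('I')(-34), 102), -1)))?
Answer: Rational(1665500673, 2323) ≈ 7.1696e+5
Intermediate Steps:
Function('I')(G) = Mul(Rational(1, 2), Pow(G, -1), Add(1, G)) (Function('I')(G) = Mul(Add(G, 1), Pow(Mul(2, G), -1)) = Mul(Add(1, G), Mul(Rational(1, 2), Pow(G, -1))) = Mul(Rational(1, 2), Pow(G, -1), Add(1, G)))
Mul(-603, Add(-1189, Pow(Add(Function('I')(-34), 102), -1))) = Mul(-603, Add(-1189, Pow(Add(Mul(Rational(1, 2), Pow(-34, -1), Add(1, -34)), 102), -1))) = Mul(-603, Add(-1189, Pow(Add(Mul(Rational(1, 2), Rational(-1, 34), -33), 102), -1))) = Mul(-603, Add(-1189, Pow(Add(Rational(33, 68), 102), -1))) = Mul(-603, Add(-1189, Pow(Rational(6969, 68), -1))) = Mul(-603, Add(-1189, Rational(68, 6969))) = Mul(-603, Rational(-8286073, 6969)) = Rational(1665500673, 2323)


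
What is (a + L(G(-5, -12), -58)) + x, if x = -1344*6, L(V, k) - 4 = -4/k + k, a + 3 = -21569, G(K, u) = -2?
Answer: -861008/29 ≈ -29690.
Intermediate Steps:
a = -21572 (a = -3 - 21569 = -21572)
L(V, k) = 4 + k - 4/k (L(V, k) = 4 + (-4/k + k) = 4 + (k - 4/k) = 4 + k - 4/k)
x = -8064
(a + L(G(-5, -12), -58)) + x = (-21572 + (4 - 58 - 4/(-58))) - 8064 = (-21572 + (4 - 58 - 4*(-1/58))) - 8064 = (-21572 + (4 - 58 + 2/29)) - 8064 = (-21572 - 1564/29) - 8064 = -627152/29 - 8064 = -861008/29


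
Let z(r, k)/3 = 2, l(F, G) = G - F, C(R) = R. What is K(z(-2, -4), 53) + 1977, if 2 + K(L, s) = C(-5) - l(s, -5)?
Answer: 2028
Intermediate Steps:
z(r, k) = 6 (z(r, k) = 3*2 = 6)
K(L, s) = -2 + s (K(L, s) = -2 + (-5 - (-5 - s)) = -2 + (-5 + (5 + s)) = -2 + s)
K(z(-2, -4), 53) + 1977 = (-2 + 53) + 1977 = 51 + 1977 = 2028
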